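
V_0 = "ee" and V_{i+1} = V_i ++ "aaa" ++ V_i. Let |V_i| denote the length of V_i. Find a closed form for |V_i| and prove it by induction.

Claim: |V_i| = 5·2^i − 3.

Base case: |V_0| = 2, and 5·2^0 − 3 = 2.
Assume |V_k| = 5·2^k − 3.
Then |V_{k+1}| = |V_k| + 3 + |V_k| = 2|V_k| + 3 = 2(5·2^k − 3) + 3 = 5·2^{k+1} − 6 + 3 = 5·2^{k+1} − 3.
Hence |V_i| = 5·2^i − 3 for every i ≥ 0, by induction.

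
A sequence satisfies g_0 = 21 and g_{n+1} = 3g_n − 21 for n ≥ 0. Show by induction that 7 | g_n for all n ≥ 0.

Base case: g_0 = 21 = 7·3, so 7 | g_0.
Assume 7 | g_k, so g_k = 7t for some integer t.
Then g_{k+1} = 3g_k − 21 = 3·(7t) − 21 = 7(3t − 3), so 7 | g_{k+1}.
So the property holds for k+1, and by induction 7 | g_n for all n ≥ 0.

7 | g_n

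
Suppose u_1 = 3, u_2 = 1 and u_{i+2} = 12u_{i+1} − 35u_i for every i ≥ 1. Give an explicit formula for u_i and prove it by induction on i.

Claim: u_i = -7^i + 2·5^i.

Base cases: u_1 = 3 and -7^1 + 2·5^1 = 3; u_2 = 1 and -7^2 + 2·5^2 = 1.
Assume u_j = -7^j + 2·5^j for all 1 ≤ j ≤ k, where k ≥ 2.
Then u_{k+1} = 12u_k − 35u_{k−1} = 12·(-7^k + 2·5^k) − 35·(-7^{k−1} + 2·5^{k−1}) = -(12·7 − 35)7^{k−1} + 2·(12·5 − 35)5^{k−1} = -49·7^{k−1} + 50·5^{k−1} = -7^{k+1} + 2·5^{k+1}.
Hence u_i = -7^i + 2·5^i for every i ≥ 1, by strong induction.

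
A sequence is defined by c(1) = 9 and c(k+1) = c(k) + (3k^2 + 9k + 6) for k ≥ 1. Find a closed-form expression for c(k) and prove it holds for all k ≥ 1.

Claim: c(k) = k^3 + 3k^2 + 2k + 3.

Base case: c(1) = 9, and 1^3 + 3·1^2 + 2·1 + 3 = 9.
Assume c(j) = j^3 + 3j^2 + 2j + 3.
Then c(j+1) = c(j) + (3j^2 + 9j + 6) = (j^3 + 3j^2 + 2j + 3) + (3j^2 + 9j + 6) = j^3 + 6j^2 + 11j + 9,
and (j+1)^3 + 3·(j+1)^2 + 2·(j+1) + 3 = j^3 + 6j^2 + 11j + 9.
Hence c(k) = k^3 + 3k^2 + 2k + 3 for every k ≥ 1, by induction.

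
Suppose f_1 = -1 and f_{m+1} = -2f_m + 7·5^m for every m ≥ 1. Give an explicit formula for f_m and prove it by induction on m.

Claim: f_m = 3·(-2)^m + 5^m.

Base case: f_1 = -1, and 3·(-2)^1 + 5^1 = -6 + 5 = -1.
Assume f_j = 3·(-2)^j + 5^j for some j ≥ 1.
Then f_{j+1} = -2f_j + 7·5^j = -2·(3·(-2)^j + 5^j) + 7·5^j = 3·(-2)^{j+1} − 2·5^j + 7·5^j = 3·(-2)^{j+1} + 5·5^j = 3·(-2)^{j+1} + 5^{j+1}.
This completes the inductive step, so f_m = 3·(-2)^m + 5^m for all m ≥ 1.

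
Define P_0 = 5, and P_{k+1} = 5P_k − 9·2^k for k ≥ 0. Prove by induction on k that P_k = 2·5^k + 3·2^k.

Base case: P_0 = 5, and 2·5^0 + 3·2^0 = 2 + 3 = 5.
Assume P_j = 2·5^j + 3·2^j for some j ≥ 0.
Then P_{j+1} = 5P_j − 9·2^j = 5·(2·5^j + 3·2^j) − 9·2^j = 2·5^{j+1} + 15·2^j − 9·2^j = 2·5^{j+1} + 6·2^j = 2·5^{j+1} + 3·2^{j+1}.
This completes the inductive step, so P_k = 2·5^k + 3·2^k for all k ≥ 0.

P_k = 2·5^k + 3·2^k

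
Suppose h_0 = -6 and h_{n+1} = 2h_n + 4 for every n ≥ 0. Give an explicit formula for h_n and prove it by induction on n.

Claim: h_n = -2^{n+1} − 4.

Base case: h_0 = -6, and -2^{0+1} − 4 = -2 − 4 = -6.
Assume h_m = -2^{m+1} − 4 for some m ≥ 0.
Then h_{m+1} = 2h_m + 4 = 2·(-2^{m+1} − 4) + 4 = -2^{m+2} − 8 + 4 = -2^{m+2} − 4.
Hence h_n = -2^{n+1} − 4 for every n ≥ 0, by induction.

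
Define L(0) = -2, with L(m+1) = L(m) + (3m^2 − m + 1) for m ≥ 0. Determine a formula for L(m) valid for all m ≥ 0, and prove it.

Claim: L(m) = m^3 − 2m^2 + 2m − 2.

Base case: L(0) = -2, and 0^3 − 2·0^2 + 2·0 − 2 = -2.
Assume L(j) = j^3 − 2j^2 + 2j − 2.
Then L(j+1) = L(j) + (3j^2 − j + 1) = (j^3 − 2j^2 + 2j − 2) + (3j^2 − j + 1) = j^3 + j^2 + j − 1,
and (j+1)^3 − 2·(j+1)^2 + 2·(j+1) − 2 = j^3 + j^2 + j − 1.
This completes the inductive step, so L(m) = m^3 − 2m^2 + 2m − 2 for all m ≥ 0.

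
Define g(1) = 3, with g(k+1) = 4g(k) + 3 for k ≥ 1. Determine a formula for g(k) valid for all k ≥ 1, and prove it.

Claim: g(k) = 4^k − 1.

Base case: g(1) = 3, and 4^1 − 1 = 4 − 1 = 3.
Assume g(m) = 4^m − 1 for some m ≥ 1.
Then g(m+1) = 4g(m) + 3 = 4·(4^m − 1) + 3 = 4^{m+1} − 4 + 3 = 4^{m+1} − 1.
So the formula holds for m+1, and by induction g(k) = 4^k − 1 for all k ≥ 1.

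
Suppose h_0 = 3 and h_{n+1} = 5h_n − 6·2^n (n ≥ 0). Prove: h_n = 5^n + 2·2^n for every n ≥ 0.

Base case: h_0 = 3, and 5^0 + 2·2^0 = 1 + 2 = 3.
Assume h_j = 5^j + 2·2^j for some j ≥ 0.
Then h_{j+1} = 5h_j − 6·2^j = 5·(5^j + 2·2^j) − 6·2^j = 5^{j+1} + 10·2^j − 6·2^j = 5^{j+1} + 4·2^j = 5^{j+1} + 2·2^{j+1}.
Hence h_n = 5^n + 2·2^n for every n ≥ 0, by induction.

h_n = 5^n + 2·2^n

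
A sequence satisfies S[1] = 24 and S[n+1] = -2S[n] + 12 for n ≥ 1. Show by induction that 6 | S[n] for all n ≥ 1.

Base case: S[1] = 24 = 6·4, so 6 | S[1].
Assume 6 | S[m], so S[m] = 6t for some integer t.
Then S[m+1] = -2S[m] + 12 = -2·(6t) + 12 = 6(-2t + 2), so 6 | S[m+1].
This completes the inductive step, so 6 | S[n] for all n ≥ 1.

6 | S[n]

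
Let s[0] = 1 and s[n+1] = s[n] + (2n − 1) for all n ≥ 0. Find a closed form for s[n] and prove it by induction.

Claim: s[n] = n^2 − 2n + 1.

Base case: s[0] = 1, and 0^2 − 2·0 + 1 = 1.
Assume s[r] = r^2 − 2r + 1.
Then s[r+1] = s[r] + (2r − 1) = (r^2 − 2r + 1) + (2r − 1) = r^2,
and (r+1)^2 − 2·(r+1) + 1 = r^2.
By induction, s[n] = n^2 − 2n + 1 for all n ≥ 0.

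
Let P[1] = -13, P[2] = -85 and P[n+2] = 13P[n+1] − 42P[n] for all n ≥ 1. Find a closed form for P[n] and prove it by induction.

Claim: P[n] = -6^n − 7^n.

Base cases: P[1] = -13 and -6^1 − 7^1 = -13; P[2] = -85 and -6^2 − 7^2 = -85.
Assume P[j] = -6^j − 7^j for all 1 ≤ j ≤ m, where m ≥ 2.
Then P[m+1] = 13P[m] − 42P[m−1] = 13·(-6^m − 7^m) − 42·(-6^{m−1} − 7^{m−1}) = -(13·6 − 42)6^{m−1} − (13·7 − 42)7^{m−1} = -36·6^{m−1} − 49·7^{m−1} = -6^{m+1} − 7^{m+1}.
Hence P[n] = -6^n − 7^n for every n ≥ 1, by strong induction.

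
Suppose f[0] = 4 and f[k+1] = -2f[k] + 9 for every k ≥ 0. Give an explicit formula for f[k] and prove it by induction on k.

Claim: f[k] = (-2)^k + 3.

Base case: f[0] = 4, and (-2)^0 + 3 = 1 + 3 = 4.
Assume f[m] = (-2)^m + 3 for some m ≥ 0.
Then f[m+1] = -2f[m] + 9 = -2·((-2)^m + 3) + 9 = -2·(-2)^m − 6 + 9 = (-2)^{m+1} + 3.
So the formula holds for m+1, and by induction f[k] = (-2)^k + 3 for all k ≥ 0.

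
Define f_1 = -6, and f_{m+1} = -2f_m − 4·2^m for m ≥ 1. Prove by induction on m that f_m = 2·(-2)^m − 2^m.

Base case: f_1 = -6, and 2·(-2)^1 − 2^1 = -4 − 2 = -6.
Assume f_k = 2·(-2)^k − 2^k for some k ≥ 1.
Then f_{k+1} = -2f_k − 4·2^k = -2·(2·(-2)^k − 2^k) − 4·2^k = 2·(-2)^{k+1} + 2·2^k − 4·2^k = 2·(-2)^{k+1} − 2·2^k = 2·(-2)^{k+1} − 2^{k+1}.
Hence f_m = 2·(-2)^m − 2^m for every m ≥ 1, by induction.

f_m = 2·(-2)^m − 2^m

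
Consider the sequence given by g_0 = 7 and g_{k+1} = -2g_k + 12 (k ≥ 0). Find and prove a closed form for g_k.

Claim: g_k = 3·(-2)^k + 4.

Base case: g_0 = 7, and 3·(-2)^0 + 4 = 3 + 4 = 7.
Assume g_j = 3·(-2)^j + 4 for some j ≥ 0.
Then g_{j+1} = -2g_j + 12 = -2·(3·(-2)^j + 4) + 12 = -6·(-2)^j − 8 + 12 = 3·(-2)^{j+1} + 4.
Hence g_k = 3·(-2)^k + 4 for every k ≥ 0, by induction.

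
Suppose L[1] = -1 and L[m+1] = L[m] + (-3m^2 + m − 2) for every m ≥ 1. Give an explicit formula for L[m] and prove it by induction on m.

Claim: L[m] = -m^3 + 2m^2 − 3m + 1.

Base case: L[1] = -1, and -1^3 + 2·1^2 − 3·1 + 1 = -1.
Assume L[k] = -k^3 + 2k^2 − 3k + 1.
Then L[k+1] = L[k] + (-3k^2 + k − 2) = (-k^3 + 2k^2 − 3k + 1) + (-3k^2 + k − 2) = -k^3 − k^2 − 2k − 1,
and -(k+1)^3 + 2·(k+1)^2 − 3·(k+1) + 1 = -k^3 − k^2 − 2k − 1.
Hence L[m] = -m^3 + 2m^2 − 3m + 1 for every m ≥ 1, by induction.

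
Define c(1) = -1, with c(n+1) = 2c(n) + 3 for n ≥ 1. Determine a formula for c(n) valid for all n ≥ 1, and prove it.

Claim: c(n) = 2^n − 3.

Base case: c(1) = -1, and 2^1 − 3 = 2 − 3 = -1.
Assume c(r) = 2^r − 3 for some r ≥ 1.
Then c(r+1) = 2c(r) + 3 = 2·(2^r − 3) + 3 = 2^{r+1} − 6 + 3 = 2^{r+1} − 3.
So the formula holds for r+1, and by induction c(n) = 2^n − 3 for all n ≥ 1.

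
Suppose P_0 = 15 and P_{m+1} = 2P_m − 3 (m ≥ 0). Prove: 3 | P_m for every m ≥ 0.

Base case: P_0 = 15 = 3·5, so 3 | P_0.
Assume 3 | P_r, so P_r = 3t for some integer t.
Then P_{r+1} = 2P_r − 3 = 2·(3t) − 3 = 3(2t − 1), so 3 | P_{r+1}.
Hence 3 | P_m for every m ≥ 0, by induction.

3 | P_m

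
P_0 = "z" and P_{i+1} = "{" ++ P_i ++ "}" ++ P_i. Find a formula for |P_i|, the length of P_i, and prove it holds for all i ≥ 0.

Claim: |P_i| = 3·2^i − 2.

Base case: |P_0| = 1, and 3·2^0 − 2 = 1.
Assume |P_k| = 3·2^k − 2.
Then |P_{k+1}| = 1 + |P_k| + 1 + |P_k| = 2|P_k| + 2 = 2(3·2^k − 2) + 2 = 3·2^{k+1} − 4 + 2 = 3·2^{k+1} − 2.
This completes the inductive step, so |P_i| = 3·2^i − 2 for all i ≥ 0.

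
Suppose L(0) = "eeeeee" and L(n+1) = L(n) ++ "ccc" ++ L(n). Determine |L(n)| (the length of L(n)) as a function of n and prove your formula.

Claim: |L(n)| = 9·2^n − 3.

Base case: |L(0)| = 6, and 9·2^0 − 3 = 6.
Assume |L(k)| = 9·2^k − 3.
Then |L(k+1)| = |L(k)| + 3 + |L(k)| = 2|L(k)| + 3 = 2(9·2^k − 3) + 3 = 9·2^{k+1} − 6 + 3 = 9·2^{k+1} − 3.
So the formula holds for k+1, and by induction |L(n)| = 9·2^n − 3 for all n ≥ 0.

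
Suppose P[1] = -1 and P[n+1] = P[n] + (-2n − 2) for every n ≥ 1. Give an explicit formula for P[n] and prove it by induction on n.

Claim: P[n] = -n^2 − n + 1.

Base case: P[1] = -1, and -1^2 − 1 + 1 = -1.
Assume P[m] = -m^2 − m + 1.
Then P[m+1] = P[m] + (-2m − 2) = (-m^2 − m + 1) + (-2m − 2) = -m^2 − 3m − 1,
and -(m+1)^2 − (m+1) + 1 = -m^2 − 3m − 1.
This completes the inductive step, so P[n] = -n^2 − n + 1 for all n ≥ 1.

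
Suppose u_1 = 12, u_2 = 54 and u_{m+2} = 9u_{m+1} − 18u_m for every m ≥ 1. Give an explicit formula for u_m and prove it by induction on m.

Claim: u_m = 2·3^m + 6^m.

Base cases: u_1 = 12 and 2·3^1 + 6^1 = 12; u_2 = 54 and 2·3^2 + 6^2 = 54.
Assume u_j = 2·3^j + 6^j for all 1 ≤ j ≤ k, where k ≥ 2.
Then u_{k+1} = 9u_k − 18u_{k−1} = 9·(2·3^k + 6^k) − 18·(2·3^{k−1} + 6^{k−1}) = 2·(9·3 − 18)3^{k−1} + (9·6 − 18)6^{k−1} = 18·3^{k−1} + 36·6^{k−1} = 2·3^{k+1} + 6^{k+1}.
Hence u_m = 2·3^m + 6^m for every m ≥ 1, by strong induction.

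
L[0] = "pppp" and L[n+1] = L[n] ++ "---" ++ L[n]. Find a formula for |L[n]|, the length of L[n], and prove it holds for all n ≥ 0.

Claim: |L[n]| = 7·2^n − 3.

Base case: |L[0]| = 4, and 7·2^0 − 3 = 4.
Assume |L[j]| = 7·2^j − 3.
Then |L[j+1]| = |L[j]| + 3 + |L[j]| = 2|L[j]| + 3 = 2(7·2^j − 3) + 3 = 7·2^{j+1} − 6 + 3 = 7·2^{j+1} − 3.
By induction, |L[n]| = 7·2^n − 3 for all n ≥ 0.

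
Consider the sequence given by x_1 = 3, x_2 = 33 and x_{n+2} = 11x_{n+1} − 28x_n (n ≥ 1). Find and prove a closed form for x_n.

Claim: x_n = 7^n − 4^n.

Base cases: x_1 = 3 and 7^1 − 4^1 = 3; x_2 = 33 and 7^2 − 4^2 = 33.
Assume x_i = 7^i − 4^i for all 1 ≤ i ≤ j, where j ≥ 2.
Then x_{j+1} = 11x_j − 28x_{j−1} = 11·(7^j − 4^j) − 28·(7^{j−1} − 4^{j−1}) = (11·7 − 28)7^{j−1} − (11·4 − 28)4^{j−1} = 49·7^{j−1} − 16·4^{j−1} = 7^{j+1} − 4^{j+1}.
Hence x_n = 7^n − 4^n for every n ≥ 1, by strong induction.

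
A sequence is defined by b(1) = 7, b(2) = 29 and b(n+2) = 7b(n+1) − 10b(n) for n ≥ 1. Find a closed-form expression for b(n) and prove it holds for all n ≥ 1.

Claim: b(n) = 2^n + 5^n.

Base cases: b(1) = 7 and 2^1 + 5^1 = 7; b(2) = 29 and 2^2 + 5^2 = 29.
Assume b(j) = 2^j + 5^j for all 1 ≤ j ≤ m, where m ≥ 2.
Then b(m+1) = 7b(m) − 10b(m−1) = 7·(2^m + 5^m) − 10·(2^{m−1} + 5^{m−1}) = (7·2 − 10)2^{m−1} + (7·5 − 10)5^{m−1} = 4·2^{m−1} + 25·5^{m−1} = 2^{m+1} + 5^{m+1}.
Hence b(n) = 2^n + 5^n for every n ≥ 1, by strong induction.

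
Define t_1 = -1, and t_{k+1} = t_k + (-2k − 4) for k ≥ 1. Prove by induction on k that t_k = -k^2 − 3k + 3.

Base case: t_1 = -1, and -1^2 − 3·1 + 3 = -1.
Assume t_m = -m^2 − 3m + 3.
Then t_{m+1} = t_m + (-2m − 4) = (-m^2 − 3m + 3) + (-2m − 4) = -m^2 − 5m − 1,
and -(m+1)^2 − 3·(m+1) + 3 = -m^2 − 5m − 1.
This completes the inductive step, so t_k = -k^2 − 3k + 3 for all k ≥ 1.

t_k = -k^2 − 3k + 3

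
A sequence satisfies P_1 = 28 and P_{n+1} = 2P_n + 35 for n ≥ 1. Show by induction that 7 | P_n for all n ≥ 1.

Base case: P_1 = 28 = 7·4, so 7 | P_1.
Assume 7 | P_k, so P_k = 7t for some integer t.
Then P_{k+1} = 2P_k + 35 = 2·(7t) + 35 = 7(2t + 5), so 7 | P_{k+1}.
Hence 7 | P_n for every n ≥ 1, by induction.

7 | P_n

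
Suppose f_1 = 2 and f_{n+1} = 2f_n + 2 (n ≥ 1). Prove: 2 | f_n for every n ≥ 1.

Base case: f_1 = 2 = 2·1, so 2 | f_1.
Assume 2 | f_k, so f_k = 2t for some integer t.
Then f_{k+1} = 2f_k + 2 = 2·(2t) + 2 = 2(2t + 1), so 2 | f_{k+1}.
This completes the inductive step, so 2 | f_n for all n ≥ 1.

2 | f_n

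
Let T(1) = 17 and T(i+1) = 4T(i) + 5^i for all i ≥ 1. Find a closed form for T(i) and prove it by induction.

Claim: T(i) = 3·4^i + 5^i.

Base case: T(1) = 17, and 3·4^1 + 5^1 = 12 + 5 = 17.
Assume T(j) = 3·4^j + 5^j for some j ≥ 1.
Then T(j+1) = 4T(j) + 5^j = 4·(3·4^j + 5^j) + 5^j = 3·4^{j+1} + 4·5^j + 5^j = 3·4^{j+1} + 5·5^j = 3·4^{j+1} + 5^{j+1}.
This completes the inductive step, so T(i) = 3·4^i + 5^i for all i ≥ 1.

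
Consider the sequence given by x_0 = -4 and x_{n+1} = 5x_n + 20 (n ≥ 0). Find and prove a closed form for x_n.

Claim: x_n = 5^n − 5.

Base case: x_0 = -4, and 5^0 − 5 = 1 − 5 = -4.
Assume x_m = 5^m − 5 for some m ≥ 0.
Then x_{m+1} = 5x_m + 20 = 5·(5^m − 5) + 20 = 5^{m+1} − 25 + 20 = 5^{m+1} − 5.
This completes the inductive step, so x_n = 5^n − 5 for all n ≥ 0.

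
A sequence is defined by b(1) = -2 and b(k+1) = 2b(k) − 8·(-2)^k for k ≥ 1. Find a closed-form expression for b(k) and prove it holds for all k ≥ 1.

Claim: b(k) = 2^k + 2·(-2)^k.

Base case: b(1) = -2, and 2^1 + 2·(-2)^1 = 2 − 4 = -2.
Assume b(j) = 2^j + 2·(-2)^j for some j ≥ 1.
Then b(j+1) = 2b(j) − 8·(-2)^j = 2·(2^j + 2·(-2)^j) − 8·(-2)^j = 2^{j+1} + 4·(-2)^j − 8·(-2)^j = 2^{j+1} − 4·(-2)^j = 2^{j+1} + 2·(-2)^{j+1}.
This completes the inductive step, so b(k) = 2^k + 2·(-2)^k for all k ≥ 1.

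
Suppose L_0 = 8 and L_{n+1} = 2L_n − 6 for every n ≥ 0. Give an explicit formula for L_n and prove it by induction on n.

Claim: L_n = 2^{n+1} + 6.

Base case: L_0 = 8, and 2^{0+1} + 6 = 2 + 6 = 8.
Assume L_r = 2^{r+1} + 6 for some r ≥ 0.
Then L_{r+1} = 2L_r − 6 = 2·(2^{r+1} + 6) − 6 = 2^{r+2} + 12 − 6 = 2^{r+2} + 6.
So the formula holds for r+1, and by induction L_n = 2^{n+1} + 6 for all n ≥ 0.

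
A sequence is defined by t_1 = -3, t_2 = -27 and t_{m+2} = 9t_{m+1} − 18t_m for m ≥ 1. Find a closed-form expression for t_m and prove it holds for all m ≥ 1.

Claim: t_m = 3^m − 6^m.

Base cases: t_1 = -3 and 3^1 − 6^1 = -3; t_2 = -27 and 3^2 − 6^2 = -27.
Assume t_i = 3^i − 6^i for all 1 ≤ i ≤ j, where j ≥ 2.
Then t_{j+1} = 9t_j − 18t_{j−1} = 9·(3^j − 6^j) − 18·(3^{j−1} − 6^{j−1}) = (9·3 − 18)3^{j−1} − (9·6 − 18)6^{j−1} = 9·3^{j−1} − 36·6^{j−1} = 3^{j+1} − 6^{j+1}.
Hence t_m = 3^m − 6^m for every m ≥ 1, by strong induction.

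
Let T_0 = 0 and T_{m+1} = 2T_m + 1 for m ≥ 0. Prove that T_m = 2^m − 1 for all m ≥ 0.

Base case: T_0 = 0, and 2^0 − 1 = 1 − 1 = 0.
Assume T_j = 2^j − 1 for some j ≥ 0.
Then T_{j+1} = 2T_j + 1 = 2·(2^j − 1) + 1 = 2^{j+1} − 2 + 1 = 2^{j+1} − 1.
So the formula holds for j+1, and by induction T_m = 2^m − 1 for all m ≥ 0.

T_m = 2^m − 1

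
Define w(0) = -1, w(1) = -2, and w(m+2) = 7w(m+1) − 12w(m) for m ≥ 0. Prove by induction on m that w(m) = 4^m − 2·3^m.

Base cases: w(0) = -1 and 4^0 − 2·3^0 = -1; w(1) = -2 and 4^1 − 2·3^1 = -2.
Assume w(j) = 4^j − 2·3^j for all 0 ≤ j ≤ k, where k ≥ 1.
Then w(k+1) = 7w(k) − 12w(k−1) = 7·(4^k − 2·3^k) − 12·(4^{k−1} − 2·3^{k−1}) = (7·4 − 12)4^{k−1} − 2·(7·3 − 12)3^{k−1} = 16·4^{k−1} − 18·3^{k−1} = 4^{k+1} − 2·3^{k+1}.
Hence w(m) = 4^m − 2·3^m for every m ≥ 0, by strong induction.

w(m) = 4^m − 2·3^m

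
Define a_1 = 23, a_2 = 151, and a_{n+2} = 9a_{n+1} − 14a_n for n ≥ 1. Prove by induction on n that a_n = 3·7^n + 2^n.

Base cases: a_1 = 23 and 3·7^1 + 2^1 = 23; a_2 = 151 and 3·7^2 + 2^2 = 151.
Assume a_j = 3·7^j + 2^j for all 1 ≤ j ≤ k, where k ≥ 2.
Then a_{k+1} = 9a_k − 14a_{k−1} = 9·(3·7^k + 2^k) − 14·(3·7^{k−1} + 2^{k−1}) = 3·(9·7 − 14)7^{k−1} + (9·2 − 14)2^{k−1} = 147·7^{k−1} + 4·2^{k−1} = 3·7^{k+1} + 2^{k+1}.
Hence a_n = 3·7^n + 2^n for every n ≥ 1, by strong induction.

a_n = 3·7^n + 2^n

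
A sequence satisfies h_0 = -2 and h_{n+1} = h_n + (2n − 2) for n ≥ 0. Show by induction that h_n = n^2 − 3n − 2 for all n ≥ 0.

Base case: h_0 = -2, and 0^2 − 3·0 − 2 = -2.
Assume h_m = m^2 − 3m − 2.
Then h_{m+1} = h_m + (2m − 2) = (m^2 − 3m − 2) + (2m − 2) = m^2 − m − 4,
and (m+1)^2 − 3·(m+1) − 2 = m^2 − m − 4.
By induction, h_n = n^2 − 3n − 2 for all n ≥ 0.

h_n = n^2 − 3n − 2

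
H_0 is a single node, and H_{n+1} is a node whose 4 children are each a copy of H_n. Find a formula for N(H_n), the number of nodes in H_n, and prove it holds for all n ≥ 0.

Claim: N(H_n) = (4^{n+1} − 1)/3.

Base case: N(H_0) = 1, and (4^{0+1} − 1)/3 = 1.
Assume N(H_j) = (4^{j+1} − 1)/3.
Then N(H_{j+1}) = 1 + 4N(H_j) = 1 + 4·(4^{j+1} − 1)/3 = 1 + (4^{j+2} − 4)/3 = (3 + 4^{j+2} − 4)/3 = (4^{j+2} − 1)/3.
By induction, N(H_n) = (4^{n+1} − 1)/3 for all n ≥ 0.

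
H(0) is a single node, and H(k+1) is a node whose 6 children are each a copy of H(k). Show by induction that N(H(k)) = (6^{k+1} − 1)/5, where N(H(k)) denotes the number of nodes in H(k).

Base case: N(H(0)) = 1, and (6^{0+1} − 1)/5 = 1.
Assume N(H(m)) = (6^{m+1} − 1)/5.
Then N(H(m+1)) = 1 + 6N(H(m)) = 1 + 6·(6^{m+1} − 1)/5 = 1 + (6^{m+2} − 6)/5 = (5 + 6^{m+2} − 6)/5 = (6^{m+2} − 1)/5.
Hence N(H(k)) = (6^{k+1} − 1)/5 for every k ≥ 0, by induction.

N(H(k)) = (6^{k+1} − 1)/5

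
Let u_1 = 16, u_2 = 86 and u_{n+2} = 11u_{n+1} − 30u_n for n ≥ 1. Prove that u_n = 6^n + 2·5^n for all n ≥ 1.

Base cases: u_1 = 16 and 6^1 + 2·5^1 = 16; u_2 = 86 and 6^2 + 2·5^2 = 86.
Assume u_j = 6^j + 2·5^j for all 1 ≤ j ≤ m, where m ≥ 2.
Then u_{m+1} = 11u_m − 30u_{m−1} = 11·(6^m + 2·5^m) − 30·(6^{m−1} + 2·5^{m−1}) = (11·6 − 30)6^{m−1} + 2·(11·5 − 30)5^{m−1} = 36·6^{m−1} + 50·5^{m−1} = 6^{m+1} + 2·5^{m+1}.
By strong induction, u_n = 6^n + 2·5^n for all n ≥ 1.

u_n = 6^n + 2·5^n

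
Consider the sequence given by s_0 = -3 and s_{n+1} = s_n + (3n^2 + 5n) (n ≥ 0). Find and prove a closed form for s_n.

Claim: s_n = n^3 + n^2 − 2n − 3.

Base case: s_0 = -3, and 0^3 + 0^2 − 2·0 − 3 = -3.
Assume s_k = k^3 + k^2 − 2k − 3.
Then s_{k+1} = s_k + (3k^2 + 5k) = (k^3 + k^2 − 2k − 3) + (3k^2 + 5k) = k^3 + 4k^2 + 3k − 3,
and (k+1)^3 + (k+1)^2 − 2·(k+1) − 3 = k^3 + 4k^2 + 3k − 3.
This completes the inductive step, so s_n = n^3 + n^2 − 2n − 3 for all n ≥ 0.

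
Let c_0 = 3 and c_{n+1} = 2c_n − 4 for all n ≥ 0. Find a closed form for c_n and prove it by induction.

Claim: c_n = -2^n + 4.

Base case: c_0 = 3, and -2^0 + 4 = -1 + 4 = 3.
Assume c_r = -2^r + 4 for some r ≥ 0.
Then c_{r+1} = 2c_r − 4 = 2·(-2^r + 4) − 4 = -2^{r+1} + 8 − 4 = -2^{r+1} + 4.
So the formula holds for r+1, and by induction c_n = -2^n + 4 for all n ≥ 0.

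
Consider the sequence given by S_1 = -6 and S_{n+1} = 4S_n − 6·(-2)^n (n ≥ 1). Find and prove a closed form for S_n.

Claim: S_n = -4^n + (-2)^n.

Base case: S_1 = -6, and -4^1 + (-2)^1 = -4 − 2 = -6.
Assume S_r = -4^r + (-2)^r for some r ≥ 1.
Then S_{r+1} = 4S_r − 6·(-2)^r = 4·(-4^r + (-2)^r) − 6·(-2)^r = -4^{r+1} + 4·(-2)^r − 6·(-2)^r = -4^{r+1} − 2·(-2)^r = -4^{r+1} + (-2)^{r+1}.
So the formula holds for r+1, and by induction S_n = -4^n + (-2)^n for all n ≥ 1.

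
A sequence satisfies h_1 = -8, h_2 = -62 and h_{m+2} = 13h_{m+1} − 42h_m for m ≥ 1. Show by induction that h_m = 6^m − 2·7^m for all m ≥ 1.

Base cases: h_1 = -8 and 6^1 − 2·7^1 = -8; h_2 = -62 and 6^2 − 2·7^2 = -62.
Assume h_j = 6^j − 2·7^j for all 1 ≤ j ≤ k, where k ≥ 2.
Then h_{k+1} = 13h_k − 42h_{k−1} = 13·(6^k − 2·7^k) − 42·(6^{k−1} − 2·7^{k−1}) = (13·6 − 42)6^{k−1} − 2·(13·7 − 42)7^{k−1} = 36·6^{k−1} − 98·7^{k−1} = 6^{k+1} − 2·7^{k+1}.
By strong induction, h_m = 6^m − 2·7^m for all m ≥ 1.

h_m = 6^m − 2·7^m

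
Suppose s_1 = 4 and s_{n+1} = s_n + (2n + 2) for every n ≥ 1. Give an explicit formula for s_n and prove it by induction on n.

Claim: s_n = n^2 + n + 2.

Base case: s_1 = 4, and 1^2 + 1 + 2 = 4.
Assume s_k = k^2 + k + 2.
Then s_{k+1} = s_k + (2k + 2) = (k^2 + k + 2) + (2k + 2) = k^2 + 3k + 4,
and (k+1)^2 + (k+1) + 2 = k^2 + 3k + 4.
By induction, s_n = n^2 + n + 2 for all n ≥ 1.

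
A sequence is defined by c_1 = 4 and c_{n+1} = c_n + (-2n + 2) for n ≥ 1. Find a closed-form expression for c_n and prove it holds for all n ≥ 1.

Claim: c_n = -n^2 + 3n + 2.

Base case: c_1 = 4, and -1^2 + 3·1 + 2 = 4.
Assume c_m = -m^2 + 3m + 2.
Then c_{m+1} = c_m + (-2m + 2) = (-m^2 + 3m + 2) + (-2m + 2) = -m^2 + m + 4,
and -(m+1)^2 + 3·(m+1) + 2 = -m^2 + m + 4.
By induction, c_n = -n^2 + 3n + 2 for all n ≥ 1.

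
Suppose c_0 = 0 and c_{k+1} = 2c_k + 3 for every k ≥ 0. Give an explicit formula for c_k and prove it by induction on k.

Claim: c_k = 3·2^k − 3.

Base case: c_0 = 0, and 3·2^0 − 3 = 3 − 3 = 0.
Assume c_m = 3·2^m − 3 for some m ≥ 0.
Then c_{m+1} = 2c_m + 3 = 2·(3·2^m − 3) + 3 = 6·2^m − 6 + 3 = 3·2^{m+1} − 3.
This completes the inductive step, so c_k = 3·2^k − 3 for all k ≥ 0.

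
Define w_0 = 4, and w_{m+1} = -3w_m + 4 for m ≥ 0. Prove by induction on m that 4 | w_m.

Base case: w_0 = 4 = 4·1, so 4 | w_0.
Assume 4 | w_r, so w_r = 4t for some integer t.
Then w_{r+1} = -3w_r + 4 = -3·(4t) + 4 = 4(-3t + 1), so 4 | w_{r+1}.
By induction, 4 | w_m for all m ≥ 0.

4 | w_m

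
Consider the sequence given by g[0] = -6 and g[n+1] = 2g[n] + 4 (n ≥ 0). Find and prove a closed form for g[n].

Claim: g[n] = -2^{n+1} − 4.

Base case: g[0] = -6, and -2^{0+1} − 4 = -2 − 4 = -6.
Assume g[k] = -2^{k+1} − 4 for some k ≥ 0.
Then g[k+1] = 2g[k] + 4 = 2·(-2^{k+1} − 4) + 4 = -2^{k+2} − 8 + 4 = -2^{k+2} − 4.
Hence g[n] = -2^{n+1} − 4 for every n ≥ 0, by induction.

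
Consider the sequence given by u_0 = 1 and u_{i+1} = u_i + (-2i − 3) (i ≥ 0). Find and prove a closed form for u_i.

Claim: u_i = -i^2 − 2i + 1.

Base case: u_0 = 1, and -0^2 − 2·0 + 1 = 1.
Assume u_r = -r^2 − 2r + 1.
Then u_{r+1} = u_r + (-2r − 3) = (-r^2 − 2r + 1) + (-2r − 3) = -r^2 − 4r − 2,
and -(r+1)^2 − 2·(r+1) + 1 = -r^2 − 4r − 2.
This completes the inductive step, so u_i = -i^2 − 2i + 1 for all i ≥ 0.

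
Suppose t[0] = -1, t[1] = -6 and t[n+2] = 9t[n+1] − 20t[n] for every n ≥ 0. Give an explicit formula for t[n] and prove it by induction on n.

Claim: t[n] = 4^n − 2·5^n.

Base cases: t[0] = -1 and 4^0 − 2·5^0 = -1; t[1] = -6 and 4^1 − 2·5^1 = -6.
Assume t[j] = 4^j − 2·5^j for all 0 ≤ j ≤ r, where r ≥ 1.
Then t[r+1] = 9t[r] − 20t[r−1] = 9·(4^r − 2·5^r) − 20·(4^{r−1} − 2·5^{r−1}) = (9·4 − 20)4^{r−1} − 2·(9·5 − 20)5^{r−1} = 16·4^{r−1} − 50·5^{r−1} = 4^{r+1} − 2·5^{r+1}.
This completes the inductive step, so t[n] = 4^n − 2·5^n for all n ≥ 0.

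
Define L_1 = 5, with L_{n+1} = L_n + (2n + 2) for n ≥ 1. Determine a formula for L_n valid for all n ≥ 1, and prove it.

Claim: L_n = n^2 + n + 3.

Base case: L_1 = 5, and 1^2 + 1 + 3 = 5.
Assume L_m = m^2 + m + 3.
Then L_{m+1} = L_m + (2m + 2) = (m^2 + m + 3) + (2m + 2) = m^2 + 3m + 5,
and (m+1)^2 + (m+1) + 3 = m^2 + 3m + 5.
This completes the inductive step, so L_n = n^2 + n + 3 for all n ≥ 1.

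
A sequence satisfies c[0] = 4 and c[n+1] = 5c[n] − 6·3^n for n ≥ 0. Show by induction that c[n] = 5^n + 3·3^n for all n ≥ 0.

Base case: c[0] = 4, and 5^0 + 3·3^0 = 1 + 3 = 4.
Assume c[r] = 5^r + 3·3^r for some r ≥ 0.
Then c[r+1] = 5c[r] − 6·3^r = 5·(5^r + 3·3^r) − 6·3^r = 5^{r+1} + 15·3^r − 6·3^r = 5^{r+1} + 9·3^r = 5^{r+1} + 3·3^{r+1}.
This completes the inductive step, so c[n] = 5^n + 3·3^n for all n ≥ 0.

c[n] = 5^n + 3·3^n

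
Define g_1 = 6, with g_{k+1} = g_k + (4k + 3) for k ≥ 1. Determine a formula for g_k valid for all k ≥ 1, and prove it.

Claim: g_k = 2k^2 + k + 3.

Base case: g_1 = 6, and 2·1^2 + 1 + 3 = 6.
Assume g_r = 2r^2 + r + 3.
Then g_{r+1} = g_r + (4r + 3) = (2r^2 + r + 3) + (4r + 3) = 2r^2 + 5r + 6,
and 2·(r+1)^2 + (r+1) + 3 = 2r^2 + 5r + 6.
Hence g_k = 2k^2 + k + 3 for every k ≥ 1, by induction.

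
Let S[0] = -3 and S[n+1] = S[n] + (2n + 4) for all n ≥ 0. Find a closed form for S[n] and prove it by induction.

Claim: S[n] = n^2 + 3n − 3.

Base case: S[0] = -3, and 0^2 + 3·0 − 3 = -3.
Assume S[r] = r^2 + 3r − 3.
Then S[r+1] = S[r] + (2r + 4) = (r^2 + 3r − 3) + (2r + 4) = r^2 + 5r + 1,
and (r+1)^2 + 3·(r+1) − 3 = r^2 + 5r + 1.
Hence S[n] = n^2 + 3n − 3 for every n ≥ 0, by induction.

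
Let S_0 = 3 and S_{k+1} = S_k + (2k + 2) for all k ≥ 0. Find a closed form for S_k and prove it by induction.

Claim: S_k = k^2 + k + 3.

Base case: S_0 = 3, and 0^2 + 0 + 3 = 3.
Assume S_j = j^2 + j + 3.
Then S_{j+1} = S_j + (2j + 2) = (j^2 + j + 3) + (2j + 2) = j^2 + 3j + 5,
and (j+1)^2 + (j+1) + 3 = j^2 + 3j + 5.
This completes the inductive step, so S_k = k^2 + k + 3 for all k ≥ 0.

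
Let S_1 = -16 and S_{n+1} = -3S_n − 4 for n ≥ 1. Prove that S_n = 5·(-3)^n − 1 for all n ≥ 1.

Base case: S_1 = -16, and 5·(-3)^1 − 1 = -15 − 1 = -16.
Assume S_k = 5·(-3)^k − 1 for some k ≥ 1.
Then S_{k+1} = -3S_k − 4 = -3·(5·(-3)^k − 1) − 4 = -15·(-3)^k + 3 − 4 = 5·(-3)^{k+1} − 1.
By induction, S_n = 5·(-3)^n − 1 for all n ≥ 1.

S_n = 5·(-3)^n − 1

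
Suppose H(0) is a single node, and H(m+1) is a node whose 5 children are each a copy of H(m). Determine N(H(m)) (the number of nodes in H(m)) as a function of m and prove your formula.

Claim: N(H(m)) = (5^{m+1} − 1)/4.

Base case: N(H(0)) = 1, and (5^{0+1} − 1)/4 = 1.
Assume N(H(r)) = (5^{r+1} − 1)/4.
Then N(H(r+1)) = 1 + 5N(H(r)) = 1 + 5·(5^{r+1} − 1)/4 = 1 + (5^{r+2} − 5)/4 = (4 + 5^{r+2} − 5)/4 = (5^{r+2} − 1)/4.
This completes the inductive step, so N(H(m)) = (5^{m+1} − 1)/4 for all m ≥ 0.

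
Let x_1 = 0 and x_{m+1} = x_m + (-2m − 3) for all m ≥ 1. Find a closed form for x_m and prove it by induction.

Claim: x_m = -m^2 − 2m + 3.

Base case: x_1 = 0, and -1^2 − 2·1 + 3 = 0.
Assume x_j = -j^2 − 2j + 3.
Then x_{j+1} = x_j + (-2j − 3) = (-j^2 − 2j + 3) + (-2j − 3) = -j^2 − 4j,
and -(j+1)^2 − 2·(j+1) + 3 = -j^2 − 4j.
By induction, x_m = -m^2 − 2m + 3 for all m ≥ 1.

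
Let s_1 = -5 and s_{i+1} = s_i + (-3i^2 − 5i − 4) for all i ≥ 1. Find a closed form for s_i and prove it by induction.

Claim: s_i = -i^3 − i^2 − 2i − 1.

Base case: s_1 = -5, and -1^3 − 1^2 − 2·1 − 1 = -5.
Assume s_m = -m^3 − m^2 − 2m − 1.
Then s_{m+1} = s_m + (-3m^2 − 5m − 4) = (-m^3 − m^2 − 2m − 1) + (-3m^2 − 5m − 4) = -m^3 − 4m^2 − 7m − 5,
and -(m+1)^3 − (m+1)^2 − 2·(m+1) − 1 = -m^3 − 4m^2 − 7m − 5.
Hence s_i = -i^3 − i^2 − 2i − 1 for every i ≥ 1, by induction.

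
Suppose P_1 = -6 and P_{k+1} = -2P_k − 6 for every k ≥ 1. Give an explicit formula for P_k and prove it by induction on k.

Claim: P_k = 2·(-2)^k − 2.

Base case: P_1 = -6, and 2·(-2)^1 − 2 = -4 − 2 = -6.
Assume P_r = 2·(-2)^r − 2 for some r ≥ 1.
Then P_{r+1} = -2P_r − 6 = -2·(2·(-2)^r − 2) − 6 = -4·(-2)^r + 4 − 6 = 2·(-2)^{r+1} − 2.
So the formula holds for r+1, and by induction P_k = 2·(-2)^k − 2 for all k ≥ 1.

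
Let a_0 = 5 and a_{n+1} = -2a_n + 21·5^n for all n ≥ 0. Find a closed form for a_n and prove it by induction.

Claim: a_n = 2·(-2)^n + 3·5^n.

Base case: a_0 = 5, and 2·(-2)^0 + 3·5^0 = 2 + 3 = 5.
Assume a_m = 2·(-2)^m + 3·5^m for some m ≥ 0.
Then a_{m+1} = -2a_m + 21·5^m = -2·(2·(-2)^m + 3·5^m) + 21·5^m = 2·(-2)^{m+1} − 6·5^m + 21·5^m = 2·(-2)^{m+1} + 15·5^m = 2·(-2)^{m+1} + 3·5^{m+1}.
By induction, a_n = 2·(-2)^n + 3·5^n for all n ≥ 0.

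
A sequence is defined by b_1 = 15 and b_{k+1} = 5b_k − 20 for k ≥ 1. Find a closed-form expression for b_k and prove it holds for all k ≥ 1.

Claim: b_k = 2·5^k + 5.

Base case: b_1 = 15, and 2·5^1 + 5 = 10 + 5 = 15.
Assume b_j = 2·5^j + 5 for some j ≥ 1.
Then b_{j+1} = 5b_j − 20 = 5·(2·5^j + 5) − 20 = 10·5^j + 25 − 20 = 2·5^{j+1} + 5.
This completes the inductive step, so b_k = 2·5^k + 5 for all k ≥ 1.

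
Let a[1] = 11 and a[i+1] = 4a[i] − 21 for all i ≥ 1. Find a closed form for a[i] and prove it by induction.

Claim: a[i] = 4^i + 7.

Base case: a[1] = 11, and 4^1 + 7 = 4 + 7 = 11.
Assume a[j] = 4^j + 7 for some j ≥ 1.
Then a[j+1] = 4a[j] − 21 = 4·(4^j + 7) − 21 = 4^{j+1} + 28 − 21 = 4^{j+1} + 7.
This completes the inductive step, so a[i] = 4^i + 7 for all i ≥ 1.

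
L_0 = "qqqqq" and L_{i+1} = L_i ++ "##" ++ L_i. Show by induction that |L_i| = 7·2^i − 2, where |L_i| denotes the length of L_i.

Base case: |L_0| = 5, and 7·2^0 − 2 = 5.
Assume |L_r| = 7·2^r − 2.
Then |L_{r+1}| = |L_r| + 2 + |L_r| = 2|L_r| + 2 = 2(7·2^r − 2) + 2 = 7·2^{r+1} − 4 + 2 = 7·2^{r+1} − 2.
By induction, |L_i| = 7·2^i − 2 for all i ≥ 0.

|L_i| = 7·2^i − 2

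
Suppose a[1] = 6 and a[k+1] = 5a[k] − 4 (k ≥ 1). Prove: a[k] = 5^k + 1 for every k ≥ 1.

Base case: a[1] = 6, and 5^1 + 1 = 5 + 1 = 6.
Assume a[j] = 5^j + 1 for some j ≥ 1.
Then a[j+1] = 5a[j] − 4 = 5·(5^j + 1) − 4 = 5^{j+1} + 5 − 4 = 5^{j+1} + 1.
This completes the inductive step, so a[k] = 5^k + 1 for all k ≥ 1.

a[k] = 5^k + 1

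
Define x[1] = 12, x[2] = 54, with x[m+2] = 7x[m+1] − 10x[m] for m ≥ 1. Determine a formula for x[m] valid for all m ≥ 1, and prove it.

Claim: x[m] = 2^m + 2·5^m.

Base cases: x[1] = 12 and 2^1 + 2·5^1 = 12; x[2] = 54 and 2^2 + 2·5^2 = 54.
Assume x[j] = 2^j + 2·5^j for all 1 ≤ j ≤ r, where r ≥ 2.
Then x[r+1] = 7x[r] − 10x[r−1] = 7·(2^r + 2·5^r) − 10·(2^{r−1} + 2·5^{r−1}) = (7·2 − 10)2^{r−1} + 2·(7·5 − 10)5^{r−1} = 4·2^{r−1} + 50·5^{r−1} = 2^{r+1} + 2·5^{r+1}.
By strong induction, x[m] = 2^m + 2·5^m for all m ≥ 1.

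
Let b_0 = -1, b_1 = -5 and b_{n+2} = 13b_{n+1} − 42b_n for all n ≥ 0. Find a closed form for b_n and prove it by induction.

Claim: b_n = 7^n − 2·6^n.

Base cases: b_0 = -1 and 7^0 − 2·6^0 = -1; b_1 = -5 and 7^1 − 2·6^1 = -5.
Assume b_j = 7^j − 2·6^j for all 0 ≤ j ≤ r, where r ≥ 1.
Then b_{r+1} = 13b_r − 42b_{r−1} = 13·(7^r − 2·6^r) − 42·(7^{r−1} − 2·6^{r−1}) = (13·7 − 42)7^{r−1} − 2·(13·6 − 42)6^{r−1} = 49·7^{r−1} − 72·6^{r−1} = 7^{r+1} − 2·6^{r+1}.
Hence b_n = 7^n − 2·6^n for every n ≥ 0, by strong induction.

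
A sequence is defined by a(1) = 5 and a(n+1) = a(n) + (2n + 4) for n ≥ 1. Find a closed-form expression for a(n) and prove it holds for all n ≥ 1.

Claim: a(n) = n^2 + 3n + 1.

Base case: a(1) = 5, and 1^2 + 3·1 + 1 = 5.
Assume a(j) = j^2 + 3j + 1.
Then a(j+1) = a(j) + (2j + 4) = (j^2 + 3j + 1) + (2j + 4) = j^2 + 5j + 5,
and (j+1)^2 + 3·(j+1) + 1 = j^2 + 5j + 5.
This completes the inductive step, so a(n) = n^2 + 3n + 1 for all n ≥ 1.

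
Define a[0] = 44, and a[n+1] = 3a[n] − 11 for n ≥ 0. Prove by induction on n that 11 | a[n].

Base case: a[0] = 44 = 11·4, so 11 | a[0].
Assume 11 | a[k], so a[k] = 11t for some integer t.
Then a[k+1] = 3a[k] − 11 = 3·(11t) − 11 = 11(3t − 1), so 11 | a[k+1].
This completes the inductive step, so 11 | a[n] for all n ≥ 0.

11 | a[n]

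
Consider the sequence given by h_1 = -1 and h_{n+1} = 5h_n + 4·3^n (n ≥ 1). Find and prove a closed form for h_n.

Claim: h_n = 5^n − 2·3^n.

Base case: h_1 = -1, and 5^1 − 2·3^1 = 5 − 6 = -1.
Assume h_j = 5^j − 2·3^j for some j ≥ 1.
Then h_{j+1} = 5h_j + 4·3^j = 5·(5^j − 2·3^j) + 4·3^j = 5^{j+1} − 10·3^j + 4·3^j = 5^{j+1} − 6·3^j = 5^{j+1} − 2·3^{j+1}.
Hence h_n = 5^n − 2·3^n for every n ≥ 1, by induction.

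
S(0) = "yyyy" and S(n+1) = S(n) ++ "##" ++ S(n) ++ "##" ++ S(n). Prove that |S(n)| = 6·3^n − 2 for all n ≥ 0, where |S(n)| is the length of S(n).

Base case: |S(0)| = 4, and 6·3^0 − 2 = 4.
Assume |S(m)| = 6·3^m − 2.
Then |S(m+1)| = 3|S(m)| + 4 = 3(6·3^m − 2) + 4 = 6·3^{m+1} − 6 + 4 = 6·3^{m+1} − 2.
So the formula holds for m+1, and by induction |S(n)| = 6·3^n − 2 for all n ≥ 0.

|S(n)| = 6·3^n − 2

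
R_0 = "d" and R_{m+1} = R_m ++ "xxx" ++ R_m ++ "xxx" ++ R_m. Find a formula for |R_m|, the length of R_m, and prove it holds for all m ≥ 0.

Claim: |R_m| = 4·3^m − 3.

Base case: |R_0| = 1, and 4·3^0 − 3 = 1.
Assume |R_k| = 4·3^k − 3.
Then |R_{k+1}| = 3|R_k| + 6 = 3(4·3^k − 3) + 6 = 4·3^{k+1} − 9 + 6 = 4·3^{k+1} − 3.
This completes the inductive step, so |R_m| = 4·3^m − 3 for all m ≥ 0.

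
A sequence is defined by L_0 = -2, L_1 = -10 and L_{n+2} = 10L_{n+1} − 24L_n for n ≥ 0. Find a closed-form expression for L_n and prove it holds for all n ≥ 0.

Claim: L_n = -4^n − 6^n.

Base cases: L_0 = -2 and -4^0 − 6^0 = -2; L_1 = -10 and -4^1 − 6^1 = -10.
Assume L_j = -4^j − 6^j for all 0 ≤ j ≤ r, where r ≥ 1.
Then L_{r+1} = 10L_r − 24L_{r−1} = 10·(-4^r − 6^r) − 24·(-4^{r−1} − 6^{r−1}) = -(10·4 − 24)4^{r−1} − (10·6 − 24)6^{r−1} = -16·4^{r−1} − 36·6^{r−1} = -4^{r+1} − 6^{r+1}.
This completes the inductive step, so L_n = -4^n − 6^n for all n ≥ 0.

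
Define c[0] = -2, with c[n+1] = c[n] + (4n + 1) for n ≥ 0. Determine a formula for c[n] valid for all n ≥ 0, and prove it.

Claim: c[n] = 2n^2 − n − 2.

Base case: c[0] = -2, and 2·0^2 − 0 − 2 = -2.
Assume c[m] = 2m^2 − m − 2.
Then c[m+1] = c[m] + (4m + 1) = (2m^2 − m − 2) + (4m + 1) = 2m^2 + 3m − 1,
and 2·(m+1)^2 − (m+1) − 2 = 2m^2 + 3m − 1.
This completes the inductive step, so c[n] = 2n^2 − n − 2 for all n ≥ 0.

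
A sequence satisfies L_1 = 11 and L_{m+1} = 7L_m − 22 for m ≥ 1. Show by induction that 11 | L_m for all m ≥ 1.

Base case: L_1 = 11 = 11·1, so 11 | L_1.
Assume 11 | L_j, so L_j = 11t for some integer t.
Then L_{j+1} = 7L_j − 22 = 7·(11t) − 22 = 11(7t − 2), so 11 | L_{j+1}.
By induction, 11 | L_m for all m ≥ 1.

11 | L_m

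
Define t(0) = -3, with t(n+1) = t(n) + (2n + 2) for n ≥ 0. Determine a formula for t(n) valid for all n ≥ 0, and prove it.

Claim: t(n) = n^2 + n − 3.

Base case: t(0) = -3, and 0^2 + 0 − 3 = -3.
Assume t(r) = r^2 + r − 3.
Then t(r+1) = t(r) + (2r + 2) = (r^2 + r − 3) + (2r + 2) = r^2 + 3r − 1,
and (r+1)^2 + (r+1) − 3 = r^2 + 3r − 1.
This completes the inductive step, so t(n) = n^2 + n − 3 for all n ≥ 0.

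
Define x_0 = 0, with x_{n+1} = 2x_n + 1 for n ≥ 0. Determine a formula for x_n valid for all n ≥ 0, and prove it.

Claim: x_n = 2^n − 1.

Base case: x_0 = 0, and 2^0 − 1 = 1 − 1 = 0.
Assume x_r = 2^r − 1 for some r ≥ 0.
Then x_{r+1} = 2x_r + 1 = 2·(2^r − 1) + 1 = 2^{r+1} − 2 + 1 = 2^{r+1} − 1.
This completes the inductive step, so x_n = 2^n − 1 for all n ≥ 0.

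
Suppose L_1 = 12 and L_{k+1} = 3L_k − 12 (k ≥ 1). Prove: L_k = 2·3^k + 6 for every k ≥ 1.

Base case: L_1 = 12, and 2·3^1 + 6 = 6 + 6 = 12.
Assume L_j = 2·3^j + 6 for some j ≥ 1.
Then L_{j+1} = 3L_j − 12 = 3·(2·3^j + 6) − 12 = 6·3^j + 18 − 12 = 2·3^{j+1} + 6.
Hence L_k = 2·3^k + 6 for every k ≥ 1, by induction.

L_k = 2·3^k + 6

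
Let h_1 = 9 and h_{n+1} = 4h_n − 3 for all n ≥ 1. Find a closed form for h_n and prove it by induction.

Claim: h_n = 2·4^n + 1.

Base case: h_1 = 9, and 2·4^1 + 1 = 8 + 1 = 9.
Assume h_m = 2·4^m + 1 for some m ≥ 1.
Then h_{m+1} = 4h_m − 3 = 4·(2·4^m + 1) − 3 = 8·4^m + 4 − 3 = 2·4^{m+1} + 1.
This completes the inductive step, so h_n = 2·4^n + 1 for all n ≥ 1.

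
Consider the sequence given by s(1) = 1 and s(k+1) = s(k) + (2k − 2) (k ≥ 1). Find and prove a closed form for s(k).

Claim: s(k) = k^2 − 3k + 3.

Base case: s(1) = 1, and 1^2 − 3·1 + 3 = 1.
Assume s(r) = r^2 − 3r + 3.
Then s(r+1) = s(r) + (2r − 2) = (r^2 − 3r + 3) + (2r − 2) = r^2 − r + 1,
and (r+1)^2 − 3·(r+1) + 3 = r^2 − r + 1.
By induction, s(k) = k^2 − 3k + 3 for all k ≥ 1.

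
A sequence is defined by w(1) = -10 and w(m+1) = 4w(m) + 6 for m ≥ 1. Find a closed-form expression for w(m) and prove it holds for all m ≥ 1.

Claim: w(m) = -2·4^m − 2.

Base case: w(1) = -10, and -2·4^1 − 2 = -8 − 2 = -10.
Assume w(j) = -2·4^j − 2 for some j ≥ 1.
Then w(j+1) = 4w(j) + 6 = 4·(-2·4^j − 2) + 6 = -8·4^j − 8 + 6 = -2·4^{j+1} − 2.
So the formula holds for j+1, and by induction w(m) = -2·4^m − 2 for all m ≥ 1.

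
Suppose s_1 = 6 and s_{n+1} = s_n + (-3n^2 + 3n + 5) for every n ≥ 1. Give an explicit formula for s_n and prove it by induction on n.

Claim: s_n = -n^3 + 3n^2 + 3n + 1.

Base case: s_1 = 6, and -1^3 + 3·1^2 + 3·1 + 1 = 6.
Assume s_k = -k^3 + 3k^2 + 3k + 1.
Then s_{k+1} = s_k + (-3k^2 + 3k + 5) = (-k^3 + 3k^2 + 3k + 1) + (-3k^2 + 3k + 5) = -k^3 + 6k + 6,
and -(k+1)^3 + 3·(k+1)^2 + 3·(k+1) + 1 = -k^3 + 6k + 6.
By induction, s_n = -n^3 + 3n^2 + 3n + 1 for all n ≥ 1.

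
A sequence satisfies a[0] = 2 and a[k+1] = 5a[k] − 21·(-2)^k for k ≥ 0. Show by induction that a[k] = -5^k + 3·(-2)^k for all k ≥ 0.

Base case: a[0] = 2, and -5^0 + 3·(-2)^0 = -1 + 3 = 2.
Assume a[m] = -5^m + 3·(-2)^m for some m ≥ 0.
Then a[m+1] = 5a[m] − 21·(-2)^m = 5·(-5^m + 3·(-2)^m) − 21·(-2)^m = -5^{m+1} + 15·(-2)^m − 21·(-2)^m = -5^{m+1} − 6·(-2)^m = -5^{m+1} + 3·(-2)^{m+1}.
By induction, a[k] = -5^k + 3·(-2)^k for all k ≥ 0.

a[k] = -5^k + 3·(-2)^k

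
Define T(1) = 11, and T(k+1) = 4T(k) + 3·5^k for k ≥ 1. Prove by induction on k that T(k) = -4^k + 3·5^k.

Base case: T(1) = 11, and -4^1 + 3·5^1 = -4 + 15 = 11.
Assume T(m) = -4^m + 3·5^m for some m ≥ 1.
Then T(m+1) = 4T(m) + 3·5^m = 4·(-4^m + 3·5^m) + 3·5^m = -4^{m+1} + 12·5^m + 3·5^m = -4^{m+1} + 15·5^m = -4^{m+1} + 3·5^{m+1}.
By induction, T(k) = -4^k + 3·5^k for all k ≥ 1.

T(k) = -4^k + 3·5^k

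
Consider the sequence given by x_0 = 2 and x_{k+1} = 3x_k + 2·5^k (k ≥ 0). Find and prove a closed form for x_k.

Claim: x_k = 3^k + 5^k.

Base case: x_0 = 2, and 3^0 + 5^0 = 1 + 1 = 2.
Assume x_m = 3^m + 5^m for some m ≥ 0.
Then x_{m+1} = 3x_m + 2·5^m = 3·(3^m + 5^m) + 2·5^m = 3^{m+1} + 3·5^m + 2·5^m = 3^{m+1} + 5·5^m = 3^{m+1} + 5^{m+1}.
Hence x_k = 3^k + 5^k for every k ≥ 0, by induction.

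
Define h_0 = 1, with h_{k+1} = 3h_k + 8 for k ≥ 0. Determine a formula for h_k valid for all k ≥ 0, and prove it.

Claim: h_k = 5·3^k − 4.

Base case: h_0 = 1, and 5·3^0 − 4 = 5 − 4 = 1.
Assume h_r = 5·3^r − 4 for some r ≥ 0.
Then h_{r+1} = 3h_r + 8 = 3·(5·3^r − 4) + 8 = 15·3^r − 12 + 8 = 5·3^{r+1} − 4.
Hence h_k = 5·3^k − 4 for every k ≥ 0, by induction.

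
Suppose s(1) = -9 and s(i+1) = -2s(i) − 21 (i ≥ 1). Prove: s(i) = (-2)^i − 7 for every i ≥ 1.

Base case: s(1) = -9, and (-2)^1 − 7 = -2 − 7 = -9.
Assume s(m) = (-2)^m − 7 for some m ≥ 1.
Then s(m+1) = -2s(m) − 21 = -2·((-2)^m − 7) − 21 = -2·(-2)^m + 14 − 21 = (-2)^{m+1} − 7.
This completes the inductive step, so s(i) = (-2)^i − 7 for all i ≥ 1.

s(i) = (-2)^i − 7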